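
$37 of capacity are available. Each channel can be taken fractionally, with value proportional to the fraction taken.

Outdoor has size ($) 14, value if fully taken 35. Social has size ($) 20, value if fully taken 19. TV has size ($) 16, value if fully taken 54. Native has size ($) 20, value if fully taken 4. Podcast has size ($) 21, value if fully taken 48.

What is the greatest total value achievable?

Sort by value density: TV 54/16≈3.38, Outdoor 35/14≈2.5, Podcast 48/21≈2.29, Social 19/20≈0.95, Native 4/20≈0.2.
All 16 $ of TV fit (value 54) → 21 remain.
Take all of Outdoor (14 $, value 35) → 7 $ left.
Only 7 $ remain; take 7/21 of Podcast for value 48×7/21 = 16.
Total value = 105.

105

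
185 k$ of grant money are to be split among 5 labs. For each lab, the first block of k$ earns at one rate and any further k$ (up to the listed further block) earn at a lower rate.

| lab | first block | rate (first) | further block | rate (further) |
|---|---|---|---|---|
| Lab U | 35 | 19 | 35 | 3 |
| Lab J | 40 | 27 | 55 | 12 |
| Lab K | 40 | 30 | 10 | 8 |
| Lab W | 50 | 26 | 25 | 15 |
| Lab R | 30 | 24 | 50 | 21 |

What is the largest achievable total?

Rank every tier by rate: Lab K/first 30 > Lab J/first 27 > Lab W/first 26 > Lab R/first 24 > Lab R/second 21 > Lab U/first 19 > Lab W/second 15 > Lab J/second 12 > Lab K/second 8 > Lab U/second 3.
Fill Lab K first block (40 at 30) — 145 left.
Lab J/first (27): +40 — 105 left.
Lab W first at 26: fill all 50 — 55 left.
Fill Lab R first block (30 at 24) — 25 left.
Lab R second at 21: only 25 left, fill 25.
Total = 30×40 + 27×40 + 26×50 + 24×30 + 21×25 = 4825.

4825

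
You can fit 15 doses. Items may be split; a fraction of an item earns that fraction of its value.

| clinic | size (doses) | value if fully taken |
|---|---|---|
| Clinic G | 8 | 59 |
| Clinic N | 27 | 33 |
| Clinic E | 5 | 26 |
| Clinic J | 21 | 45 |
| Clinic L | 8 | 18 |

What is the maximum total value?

89.5

Sort by value density: Clinic G 59/8≈7.38, Clinic E 26/5≈5.2, Clinic L 18/8≈2.25, Clinic J 45/21≈2.14, Clinic N 33/27≈1.22.
All 8 doses of Clinic G fit (value 59) → 7 remain.
All 5 doses of Clinic E fit (value 26) → 2 remain.
Fill the last 2 doses with part of Clinic L: 2/8 of it earns 4.5.
Total value = 89.5.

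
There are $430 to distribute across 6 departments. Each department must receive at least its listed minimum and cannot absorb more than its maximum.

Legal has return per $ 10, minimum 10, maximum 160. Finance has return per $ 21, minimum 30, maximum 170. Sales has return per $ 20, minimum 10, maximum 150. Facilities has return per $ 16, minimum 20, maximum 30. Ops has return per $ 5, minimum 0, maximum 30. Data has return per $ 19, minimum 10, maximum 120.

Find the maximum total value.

8510

Meeting every minimum uses 10+30+10+20+0+10 = 80 $, leaving 350.
Rank by return per $: Finance 21 > Sales 20 > Data 19 > Facilities 16 > Legal 10 > Ops 5.
Finance takes 140 more to reach its cap of 170 — 210 left.
Sales takes 140 more to reach its cap of 150 — 70 left.
Data has room for 110 more but only 70 remain, so it gets 80.
Total = 10×10 + 21×170 + 20×150 + 16×20 + 19×80 = 8510.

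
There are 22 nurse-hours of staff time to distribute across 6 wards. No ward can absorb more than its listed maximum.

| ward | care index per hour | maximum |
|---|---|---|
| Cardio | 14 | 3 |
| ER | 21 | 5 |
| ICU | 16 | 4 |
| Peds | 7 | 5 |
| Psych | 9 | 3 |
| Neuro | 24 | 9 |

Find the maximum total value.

Rank by care index per hour: Neuro 24 > ER 21 > ICU 16 > Cardio 14 > Psych 9 > Peds 7.
Neuro takes 9 to reach its cap of 9 → 13 left.
ER takes 5 to reach its cap of 5 → 8 left.
Give ICU 4 to hit its cap of 4 → 4 left.
Cardio: +3 to 3 (cap) → 1 left.
Only 1 left; Psych takes them to reach 1.
Total = 14×3 + 21×5 + 16×4 + 9×1 + 24×9 = 436.

436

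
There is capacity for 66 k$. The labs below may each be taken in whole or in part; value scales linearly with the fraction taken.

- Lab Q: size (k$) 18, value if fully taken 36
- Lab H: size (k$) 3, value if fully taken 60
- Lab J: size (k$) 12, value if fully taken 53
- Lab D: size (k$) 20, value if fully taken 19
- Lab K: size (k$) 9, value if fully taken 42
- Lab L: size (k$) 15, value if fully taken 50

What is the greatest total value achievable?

249.55

Rank by value-to-size ratio: Lab H 60/3≈20, Lab K 42/9≈4.67, Lab J 53/12≈4.42, Lab L 50/15≈3.33, Lab Q 36/18≈2, Lab D 19/20≈0.95.
All 3 k$ of Lab H fit (value 60) ; 63 remain.
Lab K: take in full, 9 k$ for value 42 ; 54 left.
Lab J: take in full, 12 k$ for value 53 ; 42 left.
All 15 k$ of Lab L fit (value 50) ; 27 remain.
All 18 k$ of Lab Q fit (value 36) ; 9 remain.
Only 9 k$ remain; take 9/20 of Lab D for value 19×9/20 = 8.55.
Total value = 249.55.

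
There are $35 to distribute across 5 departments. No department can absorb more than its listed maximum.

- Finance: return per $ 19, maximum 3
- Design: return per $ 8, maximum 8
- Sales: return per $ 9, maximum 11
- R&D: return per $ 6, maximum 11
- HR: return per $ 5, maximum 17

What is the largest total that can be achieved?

Highest return per $ first: Finance 19 > Sales 9 > Design 8 > R&D 6 > HR 5.
Give Finance 3 to hit its cap of 3 → 32 left.
Sales takes 11 to reach its cap of 11 → 21 left.
Give Design 8 to hit its cap of 8 → 13 left.
R&D: +11 to 11 (cap) → 2 left.
Only 2 left; HR takes them to reach 2.
Total = 19×3 + 8×8 + 9×11 + 6×11 + 5×2 = 296.

296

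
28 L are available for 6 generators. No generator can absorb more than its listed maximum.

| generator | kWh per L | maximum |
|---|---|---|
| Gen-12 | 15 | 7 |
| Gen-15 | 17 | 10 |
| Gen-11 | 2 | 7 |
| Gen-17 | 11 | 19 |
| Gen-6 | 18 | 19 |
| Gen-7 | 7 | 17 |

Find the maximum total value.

Order the generators by kWh per L: Gen-6 18 > Gen-15 17 > Gen-12 15 > Gen-17 11 > Gen-7 7 > Gen-11 2.
Gen-6: +19 to 19 (cap) → 9 left.
Only 9 left; Gen-15 takes them to reach 9.
Total = 17×9 + 18×19 = 495.

495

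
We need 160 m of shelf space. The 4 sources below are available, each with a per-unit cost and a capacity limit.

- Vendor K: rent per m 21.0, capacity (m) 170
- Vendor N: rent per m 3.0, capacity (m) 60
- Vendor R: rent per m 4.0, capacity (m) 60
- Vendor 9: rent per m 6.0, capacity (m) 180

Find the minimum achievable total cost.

Fill from the cheapest source first.
Vendor N at 3.0: take all 60 m → 100 still needed.
Vendor R at 4.0: take all 60 m → 40 still needed.
Vendor 9 (6.0): take the remaining 40 → done.
Vendor K: unused.
Cost = 60×3.0 + 60×4.0 + 40×6.0 = 660.

660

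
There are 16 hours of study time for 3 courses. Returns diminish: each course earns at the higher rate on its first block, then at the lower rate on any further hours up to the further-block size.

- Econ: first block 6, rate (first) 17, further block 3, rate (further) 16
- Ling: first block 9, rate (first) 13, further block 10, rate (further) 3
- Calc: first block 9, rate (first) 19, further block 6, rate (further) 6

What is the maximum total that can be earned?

Treat each block as its own option and order by rate: Calc/tier1 19 > Econ/tier1 17 > Econ/tier2 16 > Ling/tier1 13 > Calc/tier2 6 > Ling/tier2 3.
Calc tier1 at 19: fill all 9 ; 7 left.
Fill Econ tier1 block (6 at 17) ; 1 left.
Econ/tier2: +1 of 3 at 16; pool empty.
Total = 19×9 + 17×6 + 16×1 = 289.

289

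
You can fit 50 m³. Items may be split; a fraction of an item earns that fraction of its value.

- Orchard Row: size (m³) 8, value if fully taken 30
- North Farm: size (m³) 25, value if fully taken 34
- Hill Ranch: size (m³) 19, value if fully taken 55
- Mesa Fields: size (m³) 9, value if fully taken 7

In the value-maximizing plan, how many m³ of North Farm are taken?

Best value per unit of size first: Orchard Row 30/8≈3.75, Hill Ranch 55/19≈2.89, North Farm 34/25≈1.36, Mesa Fields 7/9≈0.778.
All 8 m³ of Orchard Row fit (value 30) → 42 remain.
All 19 m³ of Hill Ranch fit (value 55) → 23 remain.
Fill the last 23 m³ with part of North Farm: 23/25 of it earns 31.28.

23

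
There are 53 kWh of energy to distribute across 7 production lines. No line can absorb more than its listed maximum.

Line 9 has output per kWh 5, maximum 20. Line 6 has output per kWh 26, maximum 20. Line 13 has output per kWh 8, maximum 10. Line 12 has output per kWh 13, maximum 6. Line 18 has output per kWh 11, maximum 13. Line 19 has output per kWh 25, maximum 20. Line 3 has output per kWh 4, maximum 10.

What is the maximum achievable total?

Highest output per kWh first: Line 6 26 > Line 19 25 > Line 12 13 > Line 18 11 > Line 13 8 > Line 9 5 > Line 3 4.
Give Line 6 20 to hit its cap of 20 → 33 left.
Line 19 takes 20 to reach its cap of 20 → 13 left.
Line 12: +6 to 6 (cap) → 7 left.
Only 7 left; Line 18 takes them to reach 7.
Total = 26×20 + 13×6 + 11×7 + 25×20 = 1175.

1175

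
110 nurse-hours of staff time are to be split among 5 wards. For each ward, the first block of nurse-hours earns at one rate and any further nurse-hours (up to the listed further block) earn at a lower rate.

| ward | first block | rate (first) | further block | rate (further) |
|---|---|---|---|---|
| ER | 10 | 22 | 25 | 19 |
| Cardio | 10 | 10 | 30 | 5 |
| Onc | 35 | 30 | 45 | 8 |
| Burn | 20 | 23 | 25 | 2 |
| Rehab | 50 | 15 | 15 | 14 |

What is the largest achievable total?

Rank every tier by rate: Onc/first 30 > Burn/first 23 > ER/first 22 > ER/second 19 > Rehab/first 15 > Rehab/second 14 > Cardio/first 10 > Onc/second 8 > Cardio/second 5 > Burn/second 2.
Fill Onc first block (35 at 30) ; 75 left.
Burn first at 23: fill all 20 ; 55 left.
ER first at 22: fill all 10 ; 45 left.
Fill ER second block (25 at 19) ; 20 left.
Rehab/first: +20 of 50 at 15; pool empty.
Total = 30×35 + 23×20 + 22×10 + 19×25 + 15×20 = 2505.

2505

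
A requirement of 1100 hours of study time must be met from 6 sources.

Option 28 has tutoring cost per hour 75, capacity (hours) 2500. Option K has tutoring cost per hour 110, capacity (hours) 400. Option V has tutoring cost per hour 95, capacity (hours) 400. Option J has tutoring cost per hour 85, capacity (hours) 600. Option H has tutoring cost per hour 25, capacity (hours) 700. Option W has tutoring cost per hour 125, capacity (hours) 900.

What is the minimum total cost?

47500

Fill from the cheapest source first.
Take 700 from Option H at 25 → need 400 more.
Option 28 at 75: take 400 of its 2500 → requirement met.
Option J, Option V, Option K, Option W: unused.
Cost = 700×25 + 400×75 = 47500.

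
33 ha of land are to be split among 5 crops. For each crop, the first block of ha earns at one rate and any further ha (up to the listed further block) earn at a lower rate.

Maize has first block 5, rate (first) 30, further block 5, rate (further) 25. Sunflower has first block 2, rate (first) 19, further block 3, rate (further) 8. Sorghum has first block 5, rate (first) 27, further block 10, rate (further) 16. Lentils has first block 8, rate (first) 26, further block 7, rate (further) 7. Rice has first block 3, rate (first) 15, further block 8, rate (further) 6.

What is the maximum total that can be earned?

784

Rank every tier by rate: Maize/first 30 > Sorghum/first 27 > Lentils/first 26 > Maize/second 25 > Sunflower/first 19 > Sorghum/second 16 > Rice/first 15 > Sunflower/second 8 > Lentils/second 7 > Rice/second 6.
Maize/first (30): +5 — 28 left.
Sorghum first at 27: fill all 5 — 23 left.
Lentils/first (26): +8 — 15 left.
Maize/second (25): +5 — 10 left.
Sunflower/first (19): +2 — 8 left.
Sorghum/second: +8 of 10 at 16; pool empty.
Total = 30×5 + 27×5 + 26×8 + 25×5 + 19×2 + 16×8 = 784.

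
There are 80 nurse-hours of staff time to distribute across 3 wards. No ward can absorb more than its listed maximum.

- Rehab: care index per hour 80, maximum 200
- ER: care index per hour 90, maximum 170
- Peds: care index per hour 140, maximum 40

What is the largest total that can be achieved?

9200

Highest care index per hour first: Peds 140 > ER 90 > Rehab 80.
Peds: +40 to 40 (cap) ; 40 left.
ER: +40 (room for 170) → 40. Pool exhausted.
Total = 90×40 + 140×40 = 9200.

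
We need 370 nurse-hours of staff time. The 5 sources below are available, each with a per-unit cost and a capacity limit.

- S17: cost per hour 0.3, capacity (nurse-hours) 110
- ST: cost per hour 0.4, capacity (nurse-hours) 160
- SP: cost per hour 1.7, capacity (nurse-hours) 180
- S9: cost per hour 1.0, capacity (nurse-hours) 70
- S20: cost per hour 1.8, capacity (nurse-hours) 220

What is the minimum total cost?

Fill from the cheapest source first.
Take 110 from S17 at 0.3 — need 260 more.
ST at 0.4: take all 160 nurse-hours — 100 still needed.
S9 (1.0): use full 70 — 30 nurse-hours to go.
SP at 1.7: take 30 of its 180 — requirement met.
S20: unused.
Cost = 110×0.3 + 160×0.4 + 70×1.0 + 30×1.7 = 218.

218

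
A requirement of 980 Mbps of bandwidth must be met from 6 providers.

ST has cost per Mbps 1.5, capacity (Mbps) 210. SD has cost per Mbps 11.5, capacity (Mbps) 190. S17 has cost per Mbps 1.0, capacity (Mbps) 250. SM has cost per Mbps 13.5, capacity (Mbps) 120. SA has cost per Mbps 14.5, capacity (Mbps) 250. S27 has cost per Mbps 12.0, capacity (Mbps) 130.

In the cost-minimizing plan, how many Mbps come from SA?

Use providers in increasing cost order.
S17 at 1.0: take all 250 Mbps — 730 still needed.
ST at 1.5: take all 210 Mbps — 520 still needed.
Take 190 from SD at 11.5 — need 330 more.
Take 130 from S27 at 12.0 — need 200 more.
SM (13.5): use full 120 — 80 Mbps to go.
Take 80 from SA at 14.5 to finish.

80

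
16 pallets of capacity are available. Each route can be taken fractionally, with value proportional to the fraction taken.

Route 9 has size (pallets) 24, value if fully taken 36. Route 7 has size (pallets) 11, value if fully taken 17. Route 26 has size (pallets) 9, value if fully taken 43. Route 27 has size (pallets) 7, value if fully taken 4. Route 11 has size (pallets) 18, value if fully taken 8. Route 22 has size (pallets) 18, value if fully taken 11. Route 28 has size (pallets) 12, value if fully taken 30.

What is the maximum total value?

60.5

Best value per unit of size first: Route 26 43/9≈4.78, Route 28 30/12≈2.5, Route 7 17/11≈1.55, Route 9 36/24≈1.5, Route 22 11/18≈0.611, Route 27 4/7≈0.571, Route 11 8/18≈0.444.
All 9 pallets of Route 26 fit (value 43) — 7 remain.
Only 7 pallets remain; take 7/12 of Route 28 for value 30×7/12 = 17.5.
Total value = 60.5.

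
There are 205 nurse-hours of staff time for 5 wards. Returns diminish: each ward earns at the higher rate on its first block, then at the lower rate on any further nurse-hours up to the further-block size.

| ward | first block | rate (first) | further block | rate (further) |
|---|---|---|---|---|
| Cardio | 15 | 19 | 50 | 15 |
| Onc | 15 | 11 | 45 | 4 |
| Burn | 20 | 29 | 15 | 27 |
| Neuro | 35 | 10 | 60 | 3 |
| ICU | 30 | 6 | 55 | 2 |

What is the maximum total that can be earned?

Order all 10 blocks by rate: Burn/T1 29 > Burn/T2 27 > Cardio/T1 19 > Cardio/T2 15 > Onc/T1 11 > Neuro/T1 10 > ICU/T1 6 > Onc/T2 4 > Neuro/T2 3 > ICU/T2 2.
Fill Burn T1 block (20 at 29) → 185 left.
Burn T2 at 27: fill all 15 → 170 left.
Cardio T1 at 19: fill all 15 → 155 left.
Cardio T2 at 15: fill all 50 → 105 left.
Onc/T1 (11): +15 → 90 left.
Fill Neuro T1 block (35 at 10) → 55 left.
Fill ICU T1 block (30 at 6) → 25 left.
Onc/T2: +25 of 45 at 4; pool empty.
Total = 29×20 + 27×15 + 19×15 + 15×50 + 11×15 + 10×35 + 6×30 + 4×25 = 2815.

2815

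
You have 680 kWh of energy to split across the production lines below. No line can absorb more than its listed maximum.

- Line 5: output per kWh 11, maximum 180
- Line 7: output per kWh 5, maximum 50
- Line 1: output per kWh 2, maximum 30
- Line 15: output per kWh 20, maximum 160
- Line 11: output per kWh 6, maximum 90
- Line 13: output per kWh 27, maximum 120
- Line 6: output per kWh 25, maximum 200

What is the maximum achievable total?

13540

Order the production lines by output per kWh: Line 13 27 > Line 6 25 > Line 15 20 > Line 5 11 > Line 11 6 > Line 7 5 > Line 1 2.
Give Line 13 120 to hit its cap of 120 → 560 left.
Line 6 takes 200 to reach its cap of 200 → 360 left.
Line 15: +160 to 160 (cap) → 200 left.
Line 5: +180 to 180 (cap) → 20 left.
Line 11 has room for 90 but only 20 remain, so it gets 20.
Total = 11×180 + 20×160 + 6×20 + 27×120 + 25×200 = 13540.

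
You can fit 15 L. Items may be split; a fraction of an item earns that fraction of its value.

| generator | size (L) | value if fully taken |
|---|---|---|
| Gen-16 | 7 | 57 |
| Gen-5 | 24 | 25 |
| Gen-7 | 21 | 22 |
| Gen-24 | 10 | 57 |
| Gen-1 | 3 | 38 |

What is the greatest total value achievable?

Best value per unit of size first: Gen-1 38/3≈12.7, Gen-16 57/7≈8.14, Gen-24 57/10≈5.7, Gen-7 22/21≈1.05, Gen-5 25/24≈1.04.
Gen-1: take in full, 3 L for value 38 ; 12 left.
Take all of Gen-16 (7 L, value 57) ; 5 L left.
Only 5 L remain; take 5/10 of Gen-24 for value 57×5/10 = 28.5.
Total value = 123.5.

123.5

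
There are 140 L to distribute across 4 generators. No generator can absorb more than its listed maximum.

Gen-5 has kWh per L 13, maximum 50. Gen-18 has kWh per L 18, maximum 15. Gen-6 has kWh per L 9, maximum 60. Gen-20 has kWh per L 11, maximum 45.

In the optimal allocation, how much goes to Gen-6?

Highest kWh per L first: Gen-18 18 > Gen-5 13 > Gen-20 11 > Gen-6 9.
Gen-18: +15 to 15 (cap) ; 125 left.
Gen-5: +50 to 50 (cap) ; 75 left.
Give Gen-20 45 to hit its cap of 45 ; 30 left.
Gen-6: +30 (room for 60) → 30. Pool exhausted.

30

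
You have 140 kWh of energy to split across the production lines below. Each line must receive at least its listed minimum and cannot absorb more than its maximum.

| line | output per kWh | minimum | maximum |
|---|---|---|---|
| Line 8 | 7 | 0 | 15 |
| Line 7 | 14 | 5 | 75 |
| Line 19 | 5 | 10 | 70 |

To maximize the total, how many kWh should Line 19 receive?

50

Meeting every minimum uses 0+5+10 = 15 kWh, leaving 125.
Rank by output per kWh: Line 7 14 > Line 8 7 > Line 19 5.
Line 7 takes 70 more to reach its cap of 75 ; 55 left.
Line 8 takes 15 more to reach its cap of 15 ; 40 left.
Only 40 left; Line 19 takes them to reach 50.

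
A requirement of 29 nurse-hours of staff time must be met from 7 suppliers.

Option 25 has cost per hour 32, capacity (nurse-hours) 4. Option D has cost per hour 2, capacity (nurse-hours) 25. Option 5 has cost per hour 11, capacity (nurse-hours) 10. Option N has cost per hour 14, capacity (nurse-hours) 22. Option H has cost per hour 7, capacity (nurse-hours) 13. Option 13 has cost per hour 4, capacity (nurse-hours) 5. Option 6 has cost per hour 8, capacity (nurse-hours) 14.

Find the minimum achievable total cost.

Cheapest first:
Option D at 2: take all 25 nurse-hours — 4 still needed.
Option 13 (4): take the remaining 4 — done.
Option H, Option 6, Option 5, Option N, Option 25: unused.
Cost = 25×2 + 4×4 = 66.

66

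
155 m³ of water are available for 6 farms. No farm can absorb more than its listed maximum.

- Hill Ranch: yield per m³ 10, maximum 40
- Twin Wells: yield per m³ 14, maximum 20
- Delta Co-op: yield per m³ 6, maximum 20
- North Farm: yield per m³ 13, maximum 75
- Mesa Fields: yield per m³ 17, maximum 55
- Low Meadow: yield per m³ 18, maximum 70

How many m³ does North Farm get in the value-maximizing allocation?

Highest yield per m³ first: Low Meadow 18 > Mesa Fields 17 > Twin Wells 14 > North Farm 13 > Hill Ranch 10 > Delta Co-op 6.
Low Meadow: +70 to 70 (cap) — 85 left.
Mesa Fields: +55 to 55 (cap) — 30 left.
Twin Wells takes 20 to reach its cap of 20 — 10 left.
North Farm: +10 (room for 75) → 10. Pool exhausted.

10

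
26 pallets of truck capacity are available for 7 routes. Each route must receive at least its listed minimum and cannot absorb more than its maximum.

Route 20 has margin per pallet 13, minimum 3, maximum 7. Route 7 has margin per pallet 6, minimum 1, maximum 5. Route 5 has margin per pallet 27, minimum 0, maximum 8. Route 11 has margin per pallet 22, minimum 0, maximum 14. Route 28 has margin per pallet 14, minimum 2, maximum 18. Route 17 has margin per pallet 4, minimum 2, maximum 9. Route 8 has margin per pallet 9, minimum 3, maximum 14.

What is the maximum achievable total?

Meeting every minimum uses 3+1+0+0+2+2+3 = 11 pallets, leaving 15.
Rank by margin per pallet: Route 5 27 > Route 11 22 > Route 28 14 > Route 20 13 > Route 8 9 > Route 7 6 > Route 17 4.
Give Route 5 8 more to hit its cap of 8 → 7 left.
Route 11 has room for 14 more but only 7 remain, so it gets 7.
Total = 13×3 + 6×1 + 27×8 + 22×7 + 14×2 + 4×2 + 9×3 = 478.

478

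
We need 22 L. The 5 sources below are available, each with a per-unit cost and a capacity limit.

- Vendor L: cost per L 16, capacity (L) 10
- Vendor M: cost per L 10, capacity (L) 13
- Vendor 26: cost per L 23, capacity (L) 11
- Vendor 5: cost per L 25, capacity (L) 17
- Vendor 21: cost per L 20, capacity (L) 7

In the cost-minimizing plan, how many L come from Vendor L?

Use sources in increasing cost order.
Vendor M at 10: take all 13 L → 9 still needed.
Take 9 from Vendor L at 16 to finish.
Vendor 21, Vendor 26, Vendor 5: unused.

9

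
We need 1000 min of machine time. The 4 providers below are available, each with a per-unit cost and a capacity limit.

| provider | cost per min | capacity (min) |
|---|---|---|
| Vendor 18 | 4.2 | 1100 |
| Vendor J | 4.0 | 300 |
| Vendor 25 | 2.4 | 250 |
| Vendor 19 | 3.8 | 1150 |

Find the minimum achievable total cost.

Cheapest first:
Vendor 25 (2.4): use full 250 → 750 min to go.
Vendor 19 (3.8): take the remaining 750 → done.
Vendor J, Vendor 18: unused.
Cost = 250×2.4 + 750×3.8 = 3450.

3450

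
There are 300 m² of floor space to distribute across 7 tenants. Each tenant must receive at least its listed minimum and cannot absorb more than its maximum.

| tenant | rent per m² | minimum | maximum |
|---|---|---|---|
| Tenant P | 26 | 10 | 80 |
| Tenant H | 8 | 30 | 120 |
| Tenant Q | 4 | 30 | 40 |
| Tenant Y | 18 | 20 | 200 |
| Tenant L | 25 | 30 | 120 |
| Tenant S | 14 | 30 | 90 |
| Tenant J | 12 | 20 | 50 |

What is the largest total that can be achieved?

Meeting every minimum uses 10+30+30+20+30+30+20 = 170 m², leaving 130.
Rank by rent per m²: Tenant P 26 > Tenant L 25 > Tenant Y 18 > Tenant S 14 > Tenant J 12 > Tenant H 8 > Tenant Q 4.
Tenant P: +70 to 80 (cap) ; 60 left.
Only 60 left; Tenant L takes them to reach 90.
Total = 26×80 + 8×30 + 4×30 + 18×20 + 25×90 + 14×30 + 12×20 = 5710.

5710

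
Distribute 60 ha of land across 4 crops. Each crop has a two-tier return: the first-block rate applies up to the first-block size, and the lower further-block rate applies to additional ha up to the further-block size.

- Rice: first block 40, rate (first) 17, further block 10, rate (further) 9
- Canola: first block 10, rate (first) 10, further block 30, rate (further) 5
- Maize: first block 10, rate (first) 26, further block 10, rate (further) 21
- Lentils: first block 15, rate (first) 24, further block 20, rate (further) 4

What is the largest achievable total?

Order all 8 blocks by rate: Maize/first 26 > Lentils/first 24 > Maize/second 21 > Rice/first 17 > Canola/first 10 > Rice/second 9 > Canola/second 5 > Lentils/second 4.
Fill Maize first block (10 at 26) — 50 left.
Fill Lentils first block (15 at 24) — 35 left.
Fill Maize second block (10 at 21) — 25 left.
25 remain; put them into Rice first at 17.
Total = 26×10 + 24×15 + 21×10 + 17×25 = 1255.

1255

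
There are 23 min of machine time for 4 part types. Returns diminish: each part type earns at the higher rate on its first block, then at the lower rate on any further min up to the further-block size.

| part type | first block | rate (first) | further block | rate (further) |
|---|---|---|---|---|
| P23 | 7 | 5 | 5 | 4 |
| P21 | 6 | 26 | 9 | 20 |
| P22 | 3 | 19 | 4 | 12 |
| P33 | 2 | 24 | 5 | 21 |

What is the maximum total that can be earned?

508

Order all 8 blocks by rate: P21/tier1 26 > P33/tier1 24 > P33/tier2 21 > P21/tier2 20 > P22/tier1 19 > P22/tier2 12 > P23/tier1 5 > P23/tier2 4.
P21/tier1 (26): +6 — 17 left.
P33/tier1 (24): +2 — 15 left.
P33 tier2 at 21: fill all 5 — 10 left.
P21 tier2 at 20: fill all 9 — 1 left.
1 remain; put them into P22 tier1 at 19.
Total = 26×6 + 24×2 + 21×5 + 20×9 + 19×1 = 508.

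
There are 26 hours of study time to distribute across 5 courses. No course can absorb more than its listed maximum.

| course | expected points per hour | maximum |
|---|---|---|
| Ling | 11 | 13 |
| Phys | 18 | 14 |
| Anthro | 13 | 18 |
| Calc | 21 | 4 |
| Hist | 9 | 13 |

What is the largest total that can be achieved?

Rank by expected points per hour: Calc 21 > Phys 18 > Anthro 13 > Ling 11 > Hist 9.
Give Calc 4 to hit its cap of 4 → 22 left.
Give Phys 14 to hit its cap of 14 → 8 left.
Only 8 left; Anthro takes them to reach 8.
Total = 18×14 + 13×8 + 21×4 = 440.

440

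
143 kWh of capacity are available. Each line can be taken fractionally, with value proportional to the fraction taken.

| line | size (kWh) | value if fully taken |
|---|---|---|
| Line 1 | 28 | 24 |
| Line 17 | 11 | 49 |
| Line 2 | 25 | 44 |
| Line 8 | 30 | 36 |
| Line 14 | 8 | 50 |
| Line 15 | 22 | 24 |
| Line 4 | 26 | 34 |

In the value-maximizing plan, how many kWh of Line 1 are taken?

21

Sort by value density: Line 14 50/8≈6.25, Line 17 49/11≈4.45, Line 2 44/25≈1.76, Line 4 34/26≈1.31, Line 8 36/30≈1.2, Line 15 24/22≈1.09, Line 1 24/28≈0.857.
Take all of Line 14 (8 kWh, value 50) → 135 kWh left.
Line 17: take in full, 11 kWh for value 49 → 124 left.
Take all of Line 2 (25 kWh, value 44) → 99 kWh left.
All 26 kWh of Line 4 fit (value 34) → 73 remain.
All 30 kWh of Line 8 fit (value 36) → 43 remain.
Line 15: take in full, 22 kWh for value 24 → 21 left.
Only 21 kWh remain; take 21/28 of Line 1 for value 24×21/28 = 18.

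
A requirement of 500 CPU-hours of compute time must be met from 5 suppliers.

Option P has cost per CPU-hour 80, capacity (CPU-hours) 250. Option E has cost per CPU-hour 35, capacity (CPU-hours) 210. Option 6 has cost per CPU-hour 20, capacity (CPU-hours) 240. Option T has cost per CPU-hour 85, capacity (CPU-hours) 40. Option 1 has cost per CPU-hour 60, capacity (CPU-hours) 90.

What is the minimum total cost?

Fill from the cheapest supplier first.
Option 6 at 20: take all 240 CPU-hours ; 260 still needed.
Take 210 from Option E at 35 ; need 50 more.
Take 50 from Option 1 at 60 to finish.
Option P, Option T: unused.
Cost = 240×20 + 210×35 + 50×60 = 15150.

15150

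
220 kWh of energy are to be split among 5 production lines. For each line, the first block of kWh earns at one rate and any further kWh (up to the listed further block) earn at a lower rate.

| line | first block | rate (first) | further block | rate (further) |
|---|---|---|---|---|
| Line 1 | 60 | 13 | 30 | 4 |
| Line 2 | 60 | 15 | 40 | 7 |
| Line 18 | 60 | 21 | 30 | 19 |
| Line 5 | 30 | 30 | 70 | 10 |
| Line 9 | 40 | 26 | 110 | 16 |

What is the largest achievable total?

4730

Rank every tier by rate: Line 5/T1 30 > Line 9/T1 26 > Line 18/T1 21 > Line 18/T2 19 > Line 9/T2 16 > Line 2/T1 15 > Line 1/T1 13 > Line 5/T2 10 > Line 2/T2 7 > Line 1/T2 4.
Fill Line 5 T1 block (30 at 30) → 190 left.
Line 9 T1 at 26: fill all 40 → 150 left.
Line 18 T1 at 21: fill all 60 → 90 left.
Line 18/T2 (19): +30 → 60 left.
60 remain; put them into Line 9 T2 at 16.
Total = 30×30 + 26×40 + 21×60 + 19×30 + 16×60 = 4730.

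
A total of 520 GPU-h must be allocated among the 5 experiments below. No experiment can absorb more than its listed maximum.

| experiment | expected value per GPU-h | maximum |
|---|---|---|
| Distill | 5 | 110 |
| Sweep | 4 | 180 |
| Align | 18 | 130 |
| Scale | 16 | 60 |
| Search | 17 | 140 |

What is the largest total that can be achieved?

6550

Highest expected value per GPU-h first: Align 18 > Search 17 > Scale 16 > Distill 5 > Sweep 4.
Align takes 130 to reach its cap of 130 ; 390 left.
Search: +140 to 140 (cap) ; 250 left.
Scale: +60 to 60 (cap) ; 190 left.
Distill takes 110 to reach its cap of 110 ; 80 left.
Sweep: +80 (room for 180) → 80. Pool exhausted.
Total = 5×110 + 4×80 + 18×130 + 16×60 + 17×140 = 6550.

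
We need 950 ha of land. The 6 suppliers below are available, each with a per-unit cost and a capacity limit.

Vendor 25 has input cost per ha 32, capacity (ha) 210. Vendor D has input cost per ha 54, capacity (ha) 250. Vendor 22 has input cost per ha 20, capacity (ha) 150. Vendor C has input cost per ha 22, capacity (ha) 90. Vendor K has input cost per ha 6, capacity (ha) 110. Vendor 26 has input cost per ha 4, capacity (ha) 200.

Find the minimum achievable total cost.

Fill from the cheapest supplier first.
Take 200 from Vendor 26 at 4 — need 750 more.
Take 110 from Vendor K at 6 — need 640 more.
Vendor 22 (20): use full 150 — 490 ha to go.
Vendor C (22): use full 90 — 400 ha to go.
Vendor 25 (32): use full 210 — 190 ha to go.
Take 190 from Vendor D at 54 to finish.
Cost = 200×4 + 110×6 + 150×20 + 90×22 + 210×32 + 190×54 = 23420.

23420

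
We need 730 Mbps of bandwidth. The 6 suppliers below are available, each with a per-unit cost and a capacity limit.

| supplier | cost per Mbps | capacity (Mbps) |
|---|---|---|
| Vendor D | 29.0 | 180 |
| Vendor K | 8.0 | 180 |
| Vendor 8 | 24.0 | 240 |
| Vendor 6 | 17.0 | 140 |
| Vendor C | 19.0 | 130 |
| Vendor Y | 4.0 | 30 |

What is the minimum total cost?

Use suppliers in increasing cost order.
Take 30 from Vendor Y at 4.0 → need 700 more.
Vendor K (8.0): use full 180 → 520 Mbps to go.
Vendor 6 (17.0): use full 140 → 380 Mbps to go.
Take 130 from Vendor C at 19.0 → need 250 more.
Vendor 8 (24.0): use full 240 → 10 Mbps to go.
Vendor D at 29.0: take 10 of its 180 → requirement met.
Cost = 30×4.0 + 180×8.0 + 140×17.0 + 130×19.0 + 240×24.0 + 10×29.0 = 12460.

12460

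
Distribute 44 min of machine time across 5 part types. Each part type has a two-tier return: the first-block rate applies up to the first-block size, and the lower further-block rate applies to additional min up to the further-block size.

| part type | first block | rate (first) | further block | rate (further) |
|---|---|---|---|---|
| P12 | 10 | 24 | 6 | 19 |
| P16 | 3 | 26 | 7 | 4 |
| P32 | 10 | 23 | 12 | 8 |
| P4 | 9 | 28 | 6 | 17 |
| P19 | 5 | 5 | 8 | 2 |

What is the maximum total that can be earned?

1016

Order all 10 blocks by rate: P4/T1 28 > P16/T1 26 > P12/T1 24 > P32/T1 23 > P12/T2 19 > P4/T2 17 > P32/T2 8 > P19/T1 5 > P16/T2 4 > P19/T2 2.
P4/T1 (28): +9 — 35 left.
P16/T1 (26): +3 — 32 left.
P12/T1 (24): +10 — 22 left.
Fill P32 T1 block (10 at 23) — 12 left.
Fill P12 T2 block (6 at 19) — 6 left.
P4/T2 (17): +6 — 0 left.
Total = 28×9 + 26×3 + 24×10 + 23×10 + 19×6 + 17×6 = 1016.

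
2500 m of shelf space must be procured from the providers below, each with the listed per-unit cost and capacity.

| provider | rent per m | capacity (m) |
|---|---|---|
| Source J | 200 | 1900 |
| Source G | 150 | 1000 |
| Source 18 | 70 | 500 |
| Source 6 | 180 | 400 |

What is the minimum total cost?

377000

Use providers in increasing cost order.
Source 18 at 70: take all 500 m — 2000 still needed.
Source G (150): use full 1000 — 1000 m to go.
Source 6 at 180: take all 400 m — 600 still needed.
Source J (200): take the remaining 600 — done.
Cost = 500×70 + 1000×150 + 400×180 + 600×200 = 377000.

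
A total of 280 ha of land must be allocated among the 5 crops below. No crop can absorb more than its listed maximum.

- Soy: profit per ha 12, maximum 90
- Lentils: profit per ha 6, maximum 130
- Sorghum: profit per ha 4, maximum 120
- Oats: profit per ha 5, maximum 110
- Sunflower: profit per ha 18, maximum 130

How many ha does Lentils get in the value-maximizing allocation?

Order the crops by profit per ha: Sunflower 18 > Soy 12 > Lentils 6 > Oats 5 > Sorghum 4.
Give Sunflower 130 to hit its cap of 130 → 150 left.
Soy: +90 to 90 (cap) → 60 left.
Lentils: +60 (room for 130) → 60. Pool exhausted.

60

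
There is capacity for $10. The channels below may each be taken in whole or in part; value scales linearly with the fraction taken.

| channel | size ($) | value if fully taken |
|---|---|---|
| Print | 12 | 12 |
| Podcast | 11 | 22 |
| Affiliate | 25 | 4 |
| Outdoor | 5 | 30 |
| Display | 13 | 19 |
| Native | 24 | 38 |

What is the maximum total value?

Sort by value density: Outdoor 30/5≈6, Podcast 22/11≈2, Native 38/24≈1.58, Display 19/13≈1.46, Print 12/12≈1, Affiliate 4/25≈0.16.
Take all of Outdoor (5 $, value 30) → 5 $ left.
Only 5 $ remain; take 5/11 of Podcast for value 22×5/11 = 10.
Total value = 40.

40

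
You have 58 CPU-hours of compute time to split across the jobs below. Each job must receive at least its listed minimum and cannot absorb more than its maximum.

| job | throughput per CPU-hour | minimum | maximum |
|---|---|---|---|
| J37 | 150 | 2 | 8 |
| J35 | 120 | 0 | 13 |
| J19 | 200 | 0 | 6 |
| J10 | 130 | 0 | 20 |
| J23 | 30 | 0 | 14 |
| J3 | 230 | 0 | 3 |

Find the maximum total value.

7490

Meeting every minimum uses 2+0+0+0+0+0 = 2 CPU-hours, leaving 56.
Highest throughput per CPU-hour first: J3 230 > J19 200 > J37 150 > J10 130 > J35 120 > J23 30.
J3: +3 to 3 (cap) ; 53 left.
J19: +6 to 6 (cap) ; 47 left.
J37 takes 6 more to reach its cap of 8 ; 41 left.
Give J10 20 more to hit its cap of 20 ; 21 left.
J35: +13 to 13 (cap) ; 8 left.
J23 has room for 14 more but only 8 remain, so it gets 8.
Total = 150×8 + 120×13 + 200×6 + 130×20 + 30×8 + 230×3 = 7490.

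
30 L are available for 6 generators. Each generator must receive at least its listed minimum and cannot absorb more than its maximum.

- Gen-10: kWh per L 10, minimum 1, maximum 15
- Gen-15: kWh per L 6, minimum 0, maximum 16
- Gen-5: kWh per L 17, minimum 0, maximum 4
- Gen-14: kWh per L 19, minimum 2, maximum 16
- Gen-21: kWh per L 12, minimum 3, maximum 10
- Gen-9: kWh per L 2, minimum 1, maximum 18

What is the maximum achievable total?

480

Meeting every minimum uses 1+0+0+2+3+1 = 7 L, leaving 23.
Rank by kWh per L: Gen-14 19 > Gen-5 17 > Gen-21 12 > Gen-10 10 > Gen-15 6 > Gen-9 2.
Give Gen-14 14 more to hit its cap of 16 → 9 left.
Gen-5 takes 4 more to reach its cap of 4 → 5 left.
Only 5 left; Gen-21 takes them to reach 8.
Total = 10×1 + 17×4 + 19×16 + 12×8 + 2×1 = 480.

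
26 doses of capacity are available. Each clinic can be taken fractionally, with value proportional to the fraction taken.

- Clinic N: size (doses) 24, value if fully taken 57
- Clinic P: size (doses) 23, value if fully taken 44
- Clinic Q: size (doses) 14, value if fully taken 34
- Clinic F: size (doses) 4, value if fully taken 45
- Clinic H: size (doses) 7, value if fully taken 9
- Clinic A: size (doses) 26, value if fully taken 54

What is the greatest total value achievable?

Sort by value density: Clinic F 45/4≈11.2, Clinic Q 34/14≈2.43, Clinic N 57/24≈2.38, Clinic A 54/26≈2.08, Clinic P 44/23≈1.91, Clinic H 9/7≈1.29.
All 4 doses of Clinic F fit (value 45) ; 22 remain.
Clinic Q: take in full, 14 doses for value 34 ; 8 left.
Fill the last 8 doses with part of Clinic N: 8/24 of it earns 19.
Total value = 98.

98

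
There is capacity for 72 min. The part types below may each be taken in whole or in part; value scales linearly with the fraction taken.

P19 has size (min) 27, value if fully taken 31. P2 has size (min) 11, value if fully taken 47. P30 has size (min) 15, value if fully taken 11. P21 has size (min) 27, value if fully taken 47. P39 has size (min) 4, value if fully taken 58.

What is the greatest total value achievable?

Sort by value density: P39 58/4≈14.5, P2 47/11≈4.27, P21 47/27≈1.74, P19 31/27≈1.15, P30 11/15≈0.733.
All 4 min of P39 fit (value 58) ; 68 remain.
P2: take in full, 11 min for value 47 ; 57 left.
All 27 min of P21 fit (value 47) ; 30 remain.
Take all of P19 (27 min, value 31) ; 3 min left.
Only 3 min remain; take 3/15 of P30 for value 11×3/15 = 2.2.
Total value = 185.2.

185.2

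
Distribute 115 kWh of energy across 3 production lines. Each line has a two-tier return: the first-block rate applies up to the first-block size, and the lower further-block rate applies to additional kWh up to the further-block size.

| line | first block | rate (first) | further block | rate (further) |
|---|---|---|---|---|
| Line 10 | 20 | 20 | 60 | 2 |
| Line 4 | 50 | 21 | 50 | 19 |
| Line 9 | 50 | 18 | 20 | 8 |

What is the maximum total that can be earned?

Treat each block as its own option and order by rate: Line 4/tier1 21 > Line 10/tier1 20 > Line 4/tier2 19 > Line 9/tier1 18 > Line 9/tier2 8 > Line 10/tier2 2.
Fill Line 4 tier1 block (50 at 21) → 65 left.
Line 10/tier1 (20): +20 → 45 left.
45 remain; put them into Line 4 tier2 at 19.
Total = 21×50 + 20×20 + 19×45 = 2305.

2305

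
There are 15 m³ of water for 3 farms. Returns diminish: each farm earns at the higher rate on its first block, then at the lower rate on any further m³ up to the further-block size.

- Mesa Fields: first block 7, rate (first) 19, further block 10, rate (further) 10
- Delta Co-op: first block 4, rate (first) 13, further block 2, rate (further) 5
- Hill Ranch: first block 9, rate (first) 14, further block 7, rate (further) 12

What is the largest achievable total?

Treat each block as its own option and order by rate: Mesa Fields/T1 19 > Hill Ranch/T1 14 > Delta Co-op/T1 13 > Hill Ranch/T2 12 > Mesa Fields/T2 10 > Delta Co-op/T2 5.
Mesa Fields/T1 (19): +7 → 8 left.
8 remain; put them into Hill Ranch T1 at 14.
Total = 19×7 + 14×8 = 245.

245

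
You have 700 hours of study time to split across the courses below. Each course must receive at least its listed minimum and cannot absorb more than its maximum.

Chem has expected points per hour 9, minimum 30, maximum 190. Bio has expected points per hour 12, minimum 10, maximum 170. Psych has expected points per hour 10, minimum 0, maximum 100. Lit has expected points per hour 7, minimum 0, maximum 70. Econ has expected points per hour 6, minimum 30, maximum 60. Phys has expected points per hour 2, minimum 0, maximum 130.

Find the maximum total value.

Meeting every minimum uses 30+10+0+0+30+0 = 70 hours, leaving 630.
Rank by expected points per hour: Bio 12 > Psych 10 > Chem 9 > Lit 7 > Econ 6 > Phys 2.
Bio takes 160 more to reach its cap of 170 ; 470 left.
Give Psych 100 more to hit its cap of 100 ; 370 left.
Chem: +160 to 190 (cap) ; 210 left.
Give Lit 70 more to hit its cap of 70 ; 140 left.
Econ: +30 to 60 (cap) ; 110 left.
Phys has room for 130 more but only 110 remain, so it gets 110.
Total = 9×190 + 12×170 + 10×100 + 7×70 + 6×60 + 2×110 = 5820.

5820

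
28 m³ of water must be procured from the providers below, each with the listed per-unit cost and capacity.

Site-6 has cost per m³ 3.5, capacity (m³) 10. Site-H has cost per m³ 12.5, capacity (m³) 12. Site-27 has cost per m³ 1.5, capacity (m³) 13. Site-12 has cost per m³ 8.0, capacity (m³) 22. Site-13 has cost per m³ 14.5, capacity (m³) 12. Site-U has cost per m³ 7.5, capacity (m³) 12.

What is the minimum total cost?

Fill from the cheapest provider first.
Site-27 at 1.5: take all 13 m³ → 15 still needed.
Take 10 from Site-6 at 3.5 → need 5 more.
Take 5 from Site-U at 7.5 to finish.
Site-12, Site-H, Site-13: unused.
Cost = 13×1.5 + 10×3.5 + 5×7.5 = 92.

92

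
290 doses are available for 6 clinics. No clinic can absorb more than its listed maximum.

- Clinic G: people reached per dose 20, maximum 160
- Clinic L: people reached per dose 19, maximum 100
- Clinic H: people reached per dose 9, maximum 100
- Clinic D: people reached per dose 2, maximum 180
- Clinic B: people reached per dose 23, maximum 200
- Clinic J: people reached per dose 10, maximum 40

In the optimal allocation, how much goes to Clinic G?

Order the clinics by people reached per dose: Clinic B 23 > Clinic G 20 > Clinic L 19 > Clinic J 10 > Clinic H 9 > Clinic D 2.
Clinic B takes 200 to reach its cap of 200 ; 90 left.
Clinic G has room for 160 but only 90 remain, so it gets 90.

90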